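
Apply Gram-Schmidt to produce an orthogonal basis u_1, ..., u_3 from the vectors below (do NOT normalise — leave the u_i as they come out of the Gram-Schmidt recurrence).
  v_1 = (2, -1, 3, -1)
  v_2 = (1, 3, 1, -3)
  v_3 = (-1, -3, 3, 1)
Orthogonal basis:
  u_1 = (2, -1, 3, -1)
  u_2 = (1/3, 10/3, 0, -8/3)
  u_3 = (-108/55, -2/55, 6/5, -16/55)

Apply the Gram-Schmidt recurrence
  u_1 = v_1
  u_i = v_i − Σ_{j<i} ((v_i · u_j) / (u_j · u_j)) · u_j.

Step by step this gives:
  u_1 = (2, -1, 3, -1)
  u_2 = (1/3, 10/3, 0, -8/3)
  u_3 = (-108/55, -2/55, 6/5, -16/55)

Orthogonality check:
  u_2 · u_1 = 0 (should be 0)
  u_3 · u_1 = 0 (should be 0)
  u_3 · u_2 = 0 (should be 0)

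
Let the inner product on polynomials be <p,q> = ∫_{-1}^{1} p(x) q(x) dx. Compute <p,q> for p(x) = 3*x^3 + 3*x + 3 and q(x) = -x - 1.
<p,q> = -46/5

Expand the product: p(x)·q(x) = -3*x^4 - 3*x^3 - 3*x^2 - 6*x - 3.
∫_{-1}^{1} of each monomial x^k gives [2/(k+1) if k even, 0 if k odd]. Integrating term-by-term (or equivalently evaluating the antiderivative F(x) = -3*x^5/5 - 3*x^4/4 - x^3 - 3*x^2 - 3*x at the endpoints):
  F(1) − F(−1) = -167/20 − (17/20) = -46/5.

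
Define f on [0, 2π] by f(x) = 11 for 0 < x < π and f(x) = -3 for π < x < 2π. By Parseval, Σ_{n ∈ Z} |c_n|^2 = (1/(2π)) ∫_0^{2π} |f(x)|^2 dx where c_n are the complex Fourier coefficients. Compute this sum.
Σ |c_n|^2 = 65

Parseval equates the L^2 energy of f (normalised by 1/(2π)) with the ℓ^2 sum of its Fourier coefficients: (1/(2π)) ∫_0^{2π} |f|^2 = Σ |c_n|^2.
Compute the left side: (1/(2π)) [∫_0^π 11^2 dx + ∫_π^{2π} (-3)^2 dx] = (1/(2π)) · (121π + 9π) = (121 + 9)/2 = 65.
So Σ_{n ∈ Z} |c_n|^2 = 65.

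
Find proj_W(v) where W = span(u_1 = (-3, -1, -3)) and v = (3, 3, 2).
proj_W(v) = (54/19, 18/19, 54/19)

Set up U = [u_1 | ... | u_1] ∈ R^(3×1). The projector onto W = col(U) is P = U (U^T U)^(-1) U^T.
Compute U^T U =
  [19],
and U^T v = (-18).
Solve U^T U · c = U^T v for the coefficients: c = (-18/19). The projection is proj_W(v) = U c.
Check: (v - proj_W(v)) · u_1 = 0  (should be 0).
Result: proj_W(v) = (54/19, 18/19, 54/19).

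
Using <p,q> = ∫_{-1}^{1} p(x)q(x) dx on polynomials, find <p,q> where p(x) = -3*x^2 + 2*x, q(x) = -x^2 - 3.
<p,q> = 36/5

Expand the product: p(x)·q(x) = 3*x^4 - 2*x^3 + 9*x^2 - 6*x.
∫_{-1}^{1} of each monomial x^k gives [2/(k+1) if k even, 0 if k odd]. Integrating term-by-term (or equivalently evaluating the antiderivative F(x) = 3*x^5/5 - x^4/2 + 3*x^3 - 3*x^2 at the endpoints):
  F(1) − F(−1) = 1/10 − (-71/10) = 36/5.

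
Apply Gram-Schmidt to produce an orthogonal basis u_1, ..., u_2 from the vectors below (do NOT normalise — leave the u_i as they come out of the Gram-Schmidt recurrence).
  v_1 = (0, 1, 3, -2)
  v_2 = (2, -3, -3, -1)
Orthogonal basis:
  u_1 = (0, 1, 3, -2)
  u_2 = (2, -16/7, -6/7, -17/7)

Apply the Gram-Schmidt recurrence
  u_1 = v_1
  u_i = v_i − Σ_{j<i} ((v_i · u_j) / (u_j · u_j)) · u_j.

Step by step this gives:
  u_1 = (0, 1, 3, -2)
  u_2 = (2, -16/7, -6/7, -17/7)

Orthogonality check:
  u_2 · u_1 = 0 (should be 0)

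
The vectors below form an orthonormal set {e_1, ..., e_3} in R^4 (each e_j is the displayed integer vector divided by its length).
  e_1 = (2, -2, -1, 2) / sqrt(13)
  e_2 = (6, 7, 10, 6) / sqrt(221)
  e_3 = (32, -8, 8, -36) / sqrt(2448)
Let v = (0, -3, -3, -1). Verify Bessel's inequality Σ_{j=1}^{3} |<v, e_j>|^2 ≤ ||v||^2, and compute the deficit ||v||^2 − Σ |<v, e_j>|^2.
Σ |<v, e_j>|^2 = 19; ||v||^2 = 19; deficit = 0

Write each e_j = u_j / sqrt(<u_j, u_j>) where u_j is the displayed integer vector. Then <v, e_j> = <v, u_j> / sqrt(<u_j, u_j>), so |<v, e_j>|^2 = <v, u_j>^2 / <u_j, u_j>.
Coefficients: <v, e_1> = 7/sqrt(13), <v, e_2> = -57/sqrt(221), <v, e_3> = 36/sqrt(2448).
Square and sum: Σ |<v, e_j>|^2 = 19.
Compute ||v||^2 = v·v = 19.
Deficit = 19 − 19 = 0 ≥ 0, confirming Bessel's inequality. (The deficit equals ||v − Σ <v,e_j> e_j||^2, the squared distance from v to span{e_j}.)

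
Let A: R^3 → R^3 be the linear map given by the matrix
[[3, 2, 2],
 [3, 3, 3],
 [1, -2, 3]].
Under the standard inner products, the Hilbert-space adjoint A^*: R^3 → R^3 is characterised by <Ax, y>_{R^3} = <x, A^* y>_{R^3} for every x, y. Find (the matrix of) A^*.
A^* = A^T =
[[3, 3, 1],
 [2, 3, -2],
 [2, 3, 3]]

For real matrices with standard dot products, the defining identity <Ax, y> = <x, A^* y> gives (Ax)^T y = x^T (A^*) y, i.e. x^T A^T y = x^T (A^*) y. Since this holds for all x, y, we must have A^* = A^T. Therefore
A^* =
[[3, 3, 1],
 [2, 3, -2],
 [2, 3, 3]].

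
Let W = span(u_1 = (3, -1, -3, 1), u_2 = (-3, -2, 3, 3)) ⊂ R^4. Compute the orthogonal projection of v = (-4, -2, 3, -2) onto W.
proj_W(v) = (-1533/451, 190/451, 1533/451, -83/451)

Set up U = [u_1 | ... | u_2] ∈ R^(4×2). The projector onto W = col(U) is P = U (U^T U)^(-1) U^T.
Compute U^T U =
  [20, -13]
  [-13, 31],
and U^T v = (-21, 19).
Solve U^T U · c = U^T v for the coefficients: c = (-404/451, 107/451). The projection is proj_W(v) = U c.
Check: (v - proj_W(v)) · u_1 = 0  (should be 0).
Check: (v - proj_W(v)) · u_2 = 0  (should be 0).
Result: proj_W(v) = (-1533/451, 190/451, 1533/451, -83/451).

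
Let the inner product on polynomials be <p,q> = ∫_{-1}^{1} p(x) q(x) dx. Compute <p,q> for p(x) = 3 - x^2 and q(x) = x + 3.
<p,q> = 16

Expand the product: p(x)·q(x) = -x^3 - 3*x^2 + 3*x + 9.
∫_{-1}^{1} of each monomial x^k gives [2/(k+1) if k even, 0 if k odd]. Integrating term-by-term (or equivalently evaluating the antiderivative F(x) = -x^4/4 - x^3 + 3*x^2/2 + 9*x at the endpoints):
  F(1) − F(−1) = 37/4 − (-27/4) = 16.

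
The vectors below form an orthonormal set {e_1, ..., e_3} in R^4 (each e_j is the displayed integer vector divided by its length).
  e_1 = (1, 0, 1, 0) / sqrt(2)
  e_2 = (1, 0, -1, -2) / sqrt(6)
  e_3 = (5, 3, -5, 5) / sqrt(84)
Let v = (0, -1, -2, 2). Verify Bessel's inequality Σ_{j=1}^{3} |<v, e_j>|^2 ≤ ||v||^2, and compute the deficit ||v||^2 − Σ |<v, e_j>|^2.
Σ |<v, e_j>|^2 = 171/28; ||v||^2 = 9; deficit = 81/28

Write each e_j = u_j / sqrt(<u_j, u_j>) where u_j is the displayed integer vector. Then <v, e_j> = <v, u_j> / sqrt(<u_j, u_j>), so |<v, e_j>|^2 = <v, u_j>^2 / <u_j, u_j>.
Coefficients: <v, e_1> = -2/sqrt(2), <v, e_2> = -2/sqrt(6), <v, e_3> = 17/sqrt(84).
Square and sum: Σ |<v, e_j>|^2 = 171/28.
Compute ||v||^2 = v·v = 9.
Deficit = 9 − 171/28 = 81/28 ≥ 0, confirming Bessel's inequality. (The deficit equals ||v − Σ <v,e_j> e_j||^2, the squared distance from v to span{e_j}.)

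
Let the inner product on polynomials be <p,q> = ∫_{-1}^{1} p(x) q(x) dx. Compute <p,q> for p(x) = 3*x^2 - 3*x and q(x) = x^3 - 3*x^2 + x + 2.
<p,q> = -14/5

Expand the product: p(x)·q(x) = 3*x^5 - 12*x^4 + 12*x^3 + 3*x^2 - 6*x.
∫_{-1}^{1} of each monomial x^k gives [2/(k+1) if k even, 0 if k odd]. Integrating term-by-term (or equivalently evaluating the antiderivative F(x) = x^6/2 - 12*x^5/5 + 3*x^4 + x^3 - 3*x^2 at the endpoints):
  F(1) − F(−1) = -9/10 − (19/10) = -14/5.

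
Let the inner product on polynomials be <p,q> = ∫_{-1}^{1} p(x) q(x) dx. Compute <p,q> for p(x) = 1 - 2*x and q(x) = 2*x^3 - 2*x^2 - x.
<p,q> = -8/5

Expand the product: p(x)·q(x) = -4*x^4 + 6*x^3 - x.
∫_{-1}^{1} of each monomial x^k gives [2/(k+1) if k even, 0 if k odd]. Integrating term-by-term (or equivalently evaluating the antiderivative F(x) = -4*x^5/5 + 3*x^4/2 - x^2/2 at the endpoints):
  F(1) − F(−1) = 1/5 − (9/5) = -8/5.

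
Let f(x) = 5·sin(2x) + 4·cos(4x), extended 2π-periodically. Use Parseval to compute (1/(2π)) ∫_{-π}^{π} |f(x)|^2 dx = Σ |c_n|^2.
Σ |c_n|^2 = 41/2

Expand |f|^2 and use orthogonality of {sin(nx), cos(mx)} on [-π, π]:
  ∫_{-π}^{π} sin(nx)^2 dx = π, ∫ cos(mx)^2 dx = π, and cross terms integrate to 0.
So ∫_{-π}^{π} f(x)^2 dx = 5^2 · π + 4^2 · π = (25 + 16)π.
Divide by 2π: (25 + 16)/2 = 41/2.
By Parseval, this equals Σ |c_n|^2.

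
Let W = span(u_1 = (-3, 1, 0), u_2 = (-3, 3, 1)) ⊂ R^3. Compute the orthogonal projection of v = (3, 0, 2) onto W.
proj_W(v) = (147/46, 27/46, 19/23)

Set up U = [u_1 | ... | u_2] ∈ R^(3×2). The projector onto W = col(U) is P = U (U^T U)^(-1) U^T.
Compute U^T U =
  [10, 12]
  [12, 19],
and U^T v = (-9, -7).
Solve U^T U · c = U^T v for the coefficients: c = (-87/46, 19/23). The projection is proj_W(v) = U c.
Check: (v - proj_W(v)) · u_1 = 0  (should be 0).
Check: (v - proj_W(v)) · u_2 = 0  (should be 0).
Result: proj_W(v) = (147/46, 27/46, 19/23).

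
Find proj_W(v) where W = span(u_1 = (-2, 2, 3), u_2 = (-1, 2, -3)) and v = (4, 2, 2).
proj_W(v) = (76/229, -172/229, 318/229)

Set up U = [u_1 | ... | u_2] ∈ R^(3×2). The projector onto W = col(U) is P = U (U^T U)^(-1) U^T.
Compute U^T U =
  [17, -3]
  [-3, 14],
and U^T v = (2, -6).
Solve U^T U · c = U^T v for the coefficients: c = (10/229, -96/229). The projection is proj_W(v) = U c.
Check: (v - proj_W(v)) · u_1 = 0  (should be 0).
Check: (v - proj_W(v)) · u_2 = 0  (should be 0).
Result: proj_W(v) = (76/229, -172/229, 318/229).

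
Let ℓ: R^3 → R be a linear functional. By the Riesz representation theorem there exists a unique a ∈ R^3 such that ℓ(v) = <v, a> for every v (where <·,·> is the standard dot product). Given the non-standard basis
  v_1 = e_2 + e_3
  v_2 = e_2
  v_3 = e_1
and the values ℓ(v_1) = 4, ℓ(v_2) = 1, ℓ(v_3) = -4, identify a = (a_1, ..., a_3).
a = (-4, 1, 3)

Write a = (a_1, ..., a_3) in the standard basis. For each basis vector v_i, ℓ(v_i) = <v_i, a> is a linear equation in the a_j's. Collect the n equations into a matrix system V a = ℓ, where row i of V is v_i (expressed in the standard basis). Since V is invertible (lower-triangular with 1s on the diagonal, up to permutation), solve by back-substitution:
  V =
[[0, 1, 1],
 [0, 1, 0],
 [1, 0, 0]]
  V a = (4, 1, -4)
Solving gives a = (-4, 1, 3).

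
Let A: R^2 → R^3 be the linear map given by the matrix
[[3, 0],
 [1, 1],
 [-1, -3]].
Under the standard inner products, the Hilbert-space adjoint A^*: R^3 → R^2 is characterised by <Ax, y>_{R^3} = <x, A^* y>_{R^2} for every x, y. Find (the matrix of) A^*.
A^* = A^T =
[[3, 1, -1],
 [0, 1, -3]]

For real matrices with standard dot products, the defining identity <Ax, y> = <x, A^* y> gives (Ax)^T y = x^T (A^*) y, i.e. x^T A^T y = x^T (A^*) y. Since this holds for all x, y, we must have A^* = A^T. Therefore
A^* =
[[3, 1, -1],
 [0, 1, -3]].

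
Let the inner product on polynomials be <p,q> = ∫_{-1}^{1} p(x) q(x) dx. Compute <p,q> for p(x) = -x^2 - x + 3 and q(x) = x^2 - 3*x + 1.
<p,q> = 134/15

Expand the product: p(x)·q(x) = -x^4 + 2*x^3 + 5*x^2 - 10*x + 3.
∫_{-1}^{1} of each monomial x^k gives [2/(k+1) if k even, 0 if k odd]. Integrating term-by-term (or equivalently evaluating the antiderivative F(x) = -x^5/5 + x^4/2 + 5*x^3/3 - 5*x^2 + 3*x at the endpoints):
  F(1) − F(−1) = -1/30 − (-269/30) = 134/15.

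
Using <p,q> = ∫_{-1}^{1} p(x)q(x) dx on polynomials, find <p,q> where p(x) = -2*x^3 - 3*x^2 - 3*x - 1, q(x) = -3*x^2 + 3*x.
<p,q> = -14/5

Expand the product: p(x)·q(x) = 6*x^5 + 3*x^4 - 6*x^2 - 3*x.
∫_{-1}^{1} of each monomial x^k gives [2/(k+1) if k even, 0 if k odd]. Integrating term-by-term (or equivalently evaluating the antiderivative F(x) = x^6 + 3*x^5/5 - 2*x^3 - 3*x^2/2 at the endpoints):
  F(1) − F(−1) = -19/10 − (9/10) = -14/5.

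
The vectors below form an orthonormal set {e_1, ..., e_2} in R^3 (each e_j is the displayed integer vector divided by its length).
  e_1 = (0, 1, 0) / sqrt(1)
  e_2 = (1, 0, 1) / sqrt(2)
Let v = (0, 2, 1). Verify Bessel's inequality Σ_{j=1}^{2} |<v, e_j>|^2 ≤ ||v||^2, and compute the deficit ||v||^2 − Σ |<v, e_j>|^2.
Σ |<v, e_j>|^2 = 9/2; ||v||^2 = 5; deficit = 1/2

Write each e_j = u_j / sqrt(<u_j, u_j>) where u_j is the displayed integer vector. Then <v, e_j> = <v, u_j> / sqrt(<u_j, u_j>), so |<v, e_j>|^2 = <v, u_j>^2 / <u_j, u_j>.
Coefficients: <v, e_1> = 2/sqrt(1), <v, e_2> = 1/sqrt(2).
Square and sum: Σ |<v, e_j>|^2 = 9/2.
Compute ||v||^2 = v·v = 5.
Deficit = 5 − 9/2 = 1/2 ≥ 0, confirming Bessel's inequality. (The deficit equals ||v − Σ <v,e_j> e_j||^2, the squared distance from v to span{e_j}.)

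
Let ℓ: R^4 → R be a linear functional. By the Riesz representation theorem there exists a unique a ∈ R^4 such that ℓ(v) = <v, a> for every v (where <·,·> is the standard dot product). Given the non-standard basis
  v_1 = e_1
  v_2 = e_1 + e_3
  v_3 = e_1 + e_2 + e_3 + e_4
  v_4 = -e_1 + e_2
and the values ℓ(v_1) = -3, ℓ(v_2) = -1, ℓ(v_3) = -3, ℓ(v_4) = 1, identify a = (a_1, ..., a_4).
a = (-3, -2, 2, 0)

Write a = (a_1, ..., a_4) in the standard basis. For each basis vector v_i, ℓ(v_i) = <v_i, a> is a linear equation in the a_j's. Collect the n equations into a matrix system V a = ℓ, where row i of V is v_i (expressed in the standard basis). Since V is invertible (lower-triangular with 1s on the diagonal, up to permutation), solve by back-substitution:
  V =
[[1, 0, 0, 0],
 [1, 0, 1, 0],
 [1, 1, 1, 1],
 [-1, 1, 0, 0]]
  V a = (-3, -1, -3, 1)
Solving gives a = (-3, -2, 2, 0).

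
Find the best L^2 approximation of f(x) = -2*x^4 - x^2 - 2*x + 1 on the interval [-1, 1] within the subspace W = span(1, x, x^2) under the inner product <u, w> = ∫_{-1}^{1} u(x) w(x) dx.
g(x) = -19*x^2/7 - 2*x + 41/35

The best approximation g ∈ W is the orthogonal projection of f onto W. Writing g = a_0 + a_1 x + a_2 x^2, the coefficients solve the normal equations G · a = b where
  G_{ij} = <φ_i, φ_j> and b_i = <f, φ_i>, with φ_0 = 1, φ_1 = x, φ_2 = x^2.
G =
  [2, 0, 2/3]
  [0, 2/3, 0]
  [2/3, 0, 2/5],
b = (8/15, -4/3, -32/105).
Solving gives a_0 = 41/35, a_1 = -2, a_2 = -19/7, so
  g(x) = -19*x^2/7 - 2*x + 41/35.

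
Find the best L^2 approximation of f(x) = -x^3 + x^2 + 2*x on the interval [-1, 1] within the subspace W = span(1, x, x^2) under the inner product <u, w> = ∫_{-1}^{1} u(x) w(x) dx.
g(x) = x^2 + 7*x/5

The best approximation g ∈ W is the orthogonal projection of f onto W. Writing g = a_0 + a_1 x + a_2 x^2, the coefficients solve the normal equations G · a = b where
  G_{ij} = <φ_i, φ_j> and b_i = <f, φ_i>, with φ_0 = 1, φ_1 = x, φ_2 = x^2.
G =
  [2, 0, 2/3]
  [0, 2/3, 0]
  [2/3, 0, 2/5],
b = (2/3, 14/15, 2/5).
Solving gives a_0 = 0, a_1 = 7/5, a_2 = 1, so
  g(x) = x^2 + 7*x/5.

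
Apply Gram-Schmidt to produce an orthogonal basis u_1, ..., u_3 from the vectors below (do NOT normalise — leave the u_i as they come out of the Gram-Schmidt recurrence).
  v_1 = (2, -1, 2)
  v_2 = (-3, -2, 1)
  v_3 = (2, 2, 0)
Orthogonal basis:
  u_1 = (2, -1, 2)
  u_2 = (-23/9, -20/9, 13/9)
  u_3 = (-15/61, 40/61, 35/61)

Apply the Gram-Schmidt recurrence
  u_1 = v_1
  u_i = v_i − Σ_{j<i} ((v_i · u_j) / (u_j · u_j)) · u_j.

Step by step this gives:
  u_1 = (2, -1, 2)
  u_2 = (-23/9, -20/9, 13/9)
  u_3 = (-15/61, 40/61, 35/61)

Orthogonality check:
  u_2 · u_1 = 0 (should be 0)
  u_3 · u_1 = 0 (should be 0)
  u_3 · u_2 = 0 (should be 0)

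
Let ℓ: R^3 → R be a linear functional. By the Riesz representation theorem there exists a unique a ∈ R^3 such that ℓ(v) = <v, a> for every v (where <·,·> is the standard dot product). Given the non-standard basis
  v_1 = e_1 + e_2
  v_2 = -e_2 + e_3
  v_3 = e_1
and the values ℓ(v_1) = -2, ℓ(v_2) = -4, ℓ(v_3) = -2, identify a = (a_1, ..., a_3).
a = (-2, 0, -4)

Write a = (a_1, ..., a_3) in the standard basis. For each basis vector v_i, ℓ(v_i) = <v_i, a> is a linear equation in the a_j's. Collect the n equations into a matrix system V a = ℓ, where row i of V is v_i (expressed in the standard basis). Since V is invertible (lower-triangular with 1s on the diagonal, up to permutation), solve by back-substitution:
  V =
[[1, 1, 0],
 [0, -1, 1],
 [1, 0, 0]]
  V a = (-2, -4, -2)
Solving gives a = (-2, 0, -4).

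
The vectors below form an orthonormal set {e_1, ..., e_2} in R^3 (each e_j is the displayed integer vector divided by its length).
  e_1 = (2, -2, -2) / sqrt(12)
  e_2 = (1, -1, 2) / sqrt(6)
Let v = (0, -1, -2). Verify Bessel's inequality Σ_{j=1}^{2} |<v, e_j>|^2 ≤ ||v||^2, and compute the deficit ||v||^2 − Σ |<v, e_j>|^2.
Σ |<v, e_j>|^2 = 9/2; ||v||^2 = 5; deficit = 1/2

Write each e_j = u_j / sqrt(<u_j, u_j>) where u_j is the displayed integer vector. Then <v, e_j> = <v, u_j> / sqrt(<u_j, u_j>), so |<v, e_j>|^2 = <v, u_j>^2 / <u_j, u_j>.
Coefficients: <v, e_1> = 6/sqrt(12), <v, e_2> = -3/sqrt(6).
Square and sum: Σ |<v, e_j>|^2 = 9/2.
Compute ||v||^2 = v·v = 5.
Deficit = 5 − 9/2 = 1/2 ≥ 0, confirming Bessel's inequality. (The deficit equals ||v − Σ <v,e_j> e_j||^2, the squared distance from v to span{e_j}.)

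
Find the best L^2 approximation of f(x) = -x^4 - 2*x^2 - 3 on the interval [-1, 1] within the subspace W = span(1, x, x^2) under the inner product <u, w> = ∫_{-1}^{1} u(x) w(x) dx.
g(x) = -20*x^2/7 - 102/35

The best approximation g ∈ W is the orthogonal projection of f onto W. Writing g = a_0 + a_1 x + a_2 x^2, the coefficients solve the normal equations G · a = b where
  G_{ij} = <φ_i, φ_j> and b_i = <f, φ_i>, with φ_0 = 1, φ_1 = x, φ_2 = x^2.
G =
  [2, 0, 2/3]
  [0, 2/3, 0]
  [2/3, 0, 2/5],
b = (-116/15, 0, -108/35).
Solving gives a_0 = -102/35, a_1 = 0, a_2 = -20/7, so
  g(x) = -20*x^2/7 - 102/35.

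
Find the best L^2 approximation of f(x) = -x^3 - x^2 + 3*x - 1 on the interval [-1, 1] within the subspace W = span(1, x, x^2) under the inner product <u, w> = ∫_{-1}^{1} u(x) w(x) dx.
g(x) = -x^2 + 12*x/5 - 1

The best approximation g ∈ W is the orthogonal projection of f onto W. Writing g = a_0 + a_1 x + a_2 x^2, the coefficients solve the normal equations G · a = b where
  G_{ij} = <φ_i, φ_j> and b_i = <f, φ_i>, with φ_0 = 1, φ_1 = x, φ_2 = x^2.
G =
  [2, 0, 2/3]
  [0, 2/3, 0]
  [2/3, 0, 2/5],
b = (-8/3, 8/5, -16/15).
Solving gives a_0 = -1, a_1 = 12/5, a_2 = -1, so
  g(x) = -x^2 + 12*x/5 - 1.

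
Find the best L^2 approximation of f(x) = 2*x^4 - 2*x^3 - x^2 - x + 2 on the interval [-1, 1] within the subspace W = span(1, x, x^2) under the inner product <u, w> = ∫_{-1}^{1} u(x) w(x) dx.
g(x) = 5*x^2/7 - 11*x/5 + 64/35

The best approximation g ∈ W is the orthogonal projection of f onto W. Writing g = a_0 + a_1 x + a_2 x^2, the coefficients solve the normal equations G · a = b where
  G_{ij} = <φ_i, φ_j> and b_i = <f, φ_i>, with φ_0 = 1, φ_1 = x, φ_2 = x^2.
G =
  [2, 0, 2/3]
  [0, 2/3, 0]
  [2/3, 0, 2/5],
b = (62/15, -22/15, 158/105).
Solving gives a_0 = 64/35, a_1 = -11/5, a_2 = 5/7, so
  g(x) = 5*x^2/7 - 11*x/5 + 64/35.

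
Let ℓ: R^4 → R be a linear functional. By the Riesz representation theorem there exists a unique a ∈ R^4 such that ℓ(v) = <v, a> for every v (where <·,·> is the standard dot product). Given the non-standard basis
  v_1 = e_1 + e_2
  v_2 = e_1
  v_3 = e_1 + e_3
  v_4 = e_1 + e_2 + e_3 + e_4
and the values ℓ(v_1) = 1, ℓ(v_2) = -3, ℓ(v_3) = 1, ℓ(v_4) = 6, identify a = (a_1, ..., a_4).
a = (-3, 4, 4, 1)

Write a = (a_1, ..., a_4) in the standard basis. For each basis vector v_i, ℓ(v_i) = <v_i, a> is a linear equation in the a_j's. Collect the n equations into a matrix system V a = ℓ, where row i of V is v_i (expressed in the standard basis). Since V is invertible (lower-triangular with 1s on the diagonal, up to permutation), solve by back-substitution:
  V =
[[1, 1, 0, 0],
 [1, 0, 0, 0],
 [1, 0, 1, 0],
 [1, 1, 1, 1]]
  V a = (1, -3, 1, 6)
Solving gives a = (-3, 4, 4, 1).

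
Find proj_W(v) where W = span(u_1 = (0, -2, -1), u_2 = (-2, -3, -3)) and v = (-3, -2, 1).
proj_W(v) = (-36/29, -24/29, -39/29)

Set up U = [u_1 | ... | u_2] ∈ R^(3×2). The projector onto W = col(U) is P = U (U^T U)^(-1) U^T.
Compute U^T U =
  [5, 9]
  [9, 22],
and U^T v = (3, 9).
Solve U^T U · c = U^T v for the coefficients: c = (-15/29, 18/29). The projection is proj_W(v) = U c.
Check: (v - proj_W(v)) · u_1 = 0  (should be 0).
Check: (v - proj_W(v)) · u_2 = 0  (should be 0).
Result: proj_W(v) = (-36/29, -24/29, -39/29).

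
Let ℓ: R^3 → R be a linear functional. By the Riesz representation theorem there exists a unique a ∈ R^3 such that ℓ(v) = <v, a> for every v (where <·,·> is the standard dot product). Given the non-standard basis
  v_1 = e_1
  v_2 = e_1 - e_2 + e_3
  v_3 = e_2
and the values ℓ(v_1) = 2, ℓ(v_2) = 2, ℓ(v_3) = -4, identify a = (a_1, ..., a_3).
a = (2, -4, -4)

Write a = (a_1, ..., a_3) in the standard basis. For each basis vector v_i, ℓ(v_i) = <v_i, a> is a linear equation in the a_j's. Collect the n equations into a matrix system V a = ℓ, where row i of V is v_i (expressed in the standard basis). Since V is invertible (lower-triangular with 1s on the diagonal, up to permutation), solve by back-substitution:
  V =
[[1, 0, 0],
 [1, -1, 1],
 [0, 1, 0]]
  V a = (2, 2, -4)
Solving gives a = (2, -4, -4).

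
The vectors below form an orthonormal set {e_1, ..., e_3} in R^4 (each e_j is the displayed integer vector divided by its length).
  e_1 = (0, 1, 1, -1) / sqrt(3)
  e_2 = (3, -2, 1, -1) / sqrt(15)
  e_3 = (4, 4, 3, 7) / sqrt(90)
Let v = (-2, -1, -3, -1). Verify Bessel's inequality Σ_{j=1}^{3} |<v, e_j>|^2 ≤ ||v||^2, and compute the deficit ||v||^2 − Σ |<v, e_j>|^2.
Σ |<v, e_j>|^2 = 127/9; ||v||^2 = 15; deficit = 8/9

Write each e_j = u_j / sqrt(<u_j, u_j>) where u_j is the displayed integer vector. Then <v, e_j> = <v, u_j> / sqrt(<u_j, u_j>), so |<v, e_j>|^2 = <v, u_j>^2 / <u_j, u_j>.
Coefficients: <v, e_1> = -3/sqrt(3), <v, e_2> = -6/sqrt(15), <v, e_3> = -28/sqrt(90).
Square and sum: Σ |<v, e_j>|^2 = 127/9.
Compute ||v||^2 = v·v = 15.
Deficit = 15 − 127/9 = 8/9 ≥ 0, confirming Bessel's inequality. (The deficit equals ||v − Σ <v,e_j> e_j||^2, the squared distance from v to span{e_j}.)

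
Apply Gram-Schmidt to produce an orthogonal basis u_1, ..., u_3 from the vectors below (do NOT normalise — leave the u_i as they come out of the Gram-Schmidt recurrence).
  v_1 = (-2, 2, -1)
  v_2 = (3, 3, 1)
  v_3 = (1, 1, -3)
Orthogonal basis:
  u_1 = (-2, 2, -1)
  u_2 = (25/9, 29/9, 8/9)
  u_3 = (20/17, -4/17, -48/17)

Apply the Gram-Schmidt recurrence
  u_1 = v_1
  u_i = v_i − Σ_{j<i} ((v_i · u_j) / (u_j · u_j)) · u_j.

Step by step this gives:
  u_1 = (-2, 2, -1)
  u_2 = (25/9, 29/9, 8/9)
  u_3 = (20/17, -4/17, -48/17)

Orthogonality check:
  u_2 · u_1 = 0 (should be 0)
  u_3 · u_1 = 0 (should be 0)
  u_3 · u_2 = 0 (should be 0)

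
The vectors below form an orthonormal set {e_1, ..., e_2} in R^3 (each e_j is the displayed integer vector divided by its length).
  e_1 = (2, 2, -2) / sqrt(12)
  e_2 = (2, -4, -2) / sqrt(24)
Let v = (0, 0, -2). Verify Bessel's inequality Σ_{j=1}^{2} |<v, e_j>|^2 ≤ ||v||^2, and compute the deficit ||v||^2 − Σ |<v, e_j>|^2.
Σ |<v, e_j>|^2 = 2; ||v||^2 = 4; deficit = 2

Write each e_j = u_j / sqrt(<u_j, u_j>) where u_j is the displayed integer vector. Then <v, e_j> = <v, u_j> / sqrt(<u_j, u_j>), so |<v, e_j>|^2 = <v, u_j>^2 / <u_j, u_j>.
Coefficients: <v, e_1> = 4/sqrt(12), <v, e_2> = 4/sqrt(24).
Square and sum: Σ |<v, e_j>|^2 = 2.
Compute ||v||^2 = v·v = 4.
Deficit = 4 − 2 = 2 ≥ 0, confirming Bessel's inequality. (The deficit equals ||v − Σ <v,e_j> e_j||^2, the squared distance from v to span{e_j}.)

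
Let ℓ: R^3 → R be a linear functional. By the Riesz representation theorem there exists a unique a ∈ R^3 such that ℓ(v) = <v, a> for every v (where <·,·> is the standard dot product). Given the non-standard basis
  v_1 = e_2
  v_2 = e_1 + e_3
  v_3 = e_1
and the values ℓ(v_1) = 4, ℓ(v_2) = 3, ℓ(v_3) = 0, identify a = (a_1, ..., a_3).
a = (0, 4, 3)

Write a = (a_1, ..., a_3) in the standard basis. For each basis vector v_i, ℓ(v_i) = <v_i, a> is a linear equation in the a_j's. Collect the n equations into a matrix system V a = ℓ, where row i of V is v_i (expressed in the standard basis). Since V is invertible (lower-triangular with 1s on the diagonal, up to permutation), solve by back-substitution:
  V =
[[0, 1, 0],
 [1, 0, 1],
 [1, 0, 0]]
  V a = (4, 3, 0)
Solving gives a = (0, 4, 3).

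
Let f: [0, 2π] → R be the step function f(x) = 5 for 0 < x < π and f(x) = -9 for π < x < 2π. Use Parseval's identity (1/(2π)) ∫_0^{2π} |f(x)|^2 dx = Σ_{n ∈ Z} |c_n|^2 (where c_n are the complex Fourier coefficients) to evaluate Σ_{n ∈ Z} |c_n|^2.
Σ |c_n|^2 = 53

Parseval equates the L^2 energy of f (normalised by 1/(2π)) with the ℓ^2 sum of its Fourier coefficients: (1/(2π)) ∫_0^{2π} |f|^2 = Σ |c_n|^2.
Compute the left side: (1/(2π)) [∫_0^π 5^2 dx + ∫_π^{2π} (-9)^2 dx] = (1/(2π)) · (25π + 81π) = (25 + 81)/2 = 53.
So Σ_{n ∈ Z} |c_n|^2 = 53.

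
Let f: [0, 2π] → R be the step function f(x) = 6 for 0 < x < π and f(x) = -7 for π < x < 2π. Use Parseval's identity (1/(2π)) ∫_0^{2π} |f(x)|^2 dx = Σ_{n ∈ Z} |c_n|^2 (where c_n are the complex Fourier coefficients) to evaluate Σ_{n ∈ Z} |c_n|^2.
Σ |c_n|^2 = 85/2

Parseval equates the L^2 energy of f (normalised by 1/(2π)) with the ℓ^2 sum of its Fourier coefficients: (1/(2π)) ∫_0^{2π} |f|^2 = Σ |c_n|^2.
Compute the left side: (1/(2π)) [∫_0^π 6^2 dx + ∫_π^{2π} (-7)^2 dx] = (1/(2π)) · (36π + 49π) = (36 + 49)/2 = 85/2.
So Σ_{n ∈ Z} |c_n|^2 = 85/2.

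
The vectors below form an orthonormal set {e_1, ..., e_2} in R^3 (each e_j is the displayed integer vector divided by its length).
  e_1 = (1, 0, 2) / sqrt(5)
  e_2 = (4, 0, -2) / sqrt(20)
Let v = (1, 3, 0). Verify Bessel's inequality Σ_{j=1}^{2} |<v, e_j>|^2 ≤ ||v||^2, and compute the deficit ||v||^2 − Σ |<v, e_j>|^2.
Σ |<v, e_j>|^2 = 1; ||v||^2 = 10; deficit = 9

Write each e_j = u_j / sqrt(<u_j, u_j>) where u_j is the displayed integer vector. Then <v, e_j> = <v, u_j> / sqrt(<u_j, u_j>), so |<v, e_j>|^2 = <v, u_j>^2 / <u_j, u_j>.
Coefficients: <v, e_1> = 1/sqrt(5), <v, e_2> = 4/sqrt(20).
Square and sum: Σ |<v, e_j>|^2 = 1.
Compute ||v||^2 = v·v = 10.
Deficit = 10 − 1 = 9 ≥ 0, confirming Bessel's inequality. (The deficit equals ||v − Σ <v,e_j> e_j||^2, the squared distance from v to span{e_j}.)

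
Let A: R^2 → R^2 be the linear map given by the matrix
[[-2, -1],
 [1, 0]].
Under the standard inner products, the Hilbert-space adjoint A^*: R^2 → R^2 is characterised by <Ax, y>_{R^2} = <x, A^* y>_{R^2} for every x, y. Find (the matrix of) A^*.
A^* = A^T =
[[-2, 1],
 [-1, 0]]

For real matrices with standard dot products, the defining identity <Ax, y> = <x, A^* y> gives (Ax)^T y = x^T (A^*) y, i.e. x^T A^T y = x^T (A^*) y. Since this holds for all x, y, we must have A^* = A^T. Therefore
A^* =
[[-2, 1],
 [-1, 0]].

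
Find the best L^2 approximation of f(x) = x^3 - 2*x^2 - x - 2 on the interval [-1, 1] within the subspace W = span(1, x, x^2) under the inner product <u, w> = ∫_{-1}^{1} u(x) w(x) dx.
g(x) = -2*x^2 - 2*x/5 - 2

The best approximation g ∈ W is the orthogonal projection of f onto W. Writing g = a_0 + a_1 x + a_2 x^2, the coefficients solve the normal equations G · a = b where
  G_{ij} = <φ_i, φ_j> and b_i = <f, φ_i>, with φ_0 = 1, φ_1 = x, φ_2 = x^2.
G =
  [2, 0, 2/3]
  [0, 2/3, 0]
  [2/3, 0, 2/5],
b = (-16/3, -4/15, -32/15).
Solving gives a_0 = -2, a_1 = -2/5, a_2 = -2, so
  g(x) = -2*x^2 - 2*x/5 - 2.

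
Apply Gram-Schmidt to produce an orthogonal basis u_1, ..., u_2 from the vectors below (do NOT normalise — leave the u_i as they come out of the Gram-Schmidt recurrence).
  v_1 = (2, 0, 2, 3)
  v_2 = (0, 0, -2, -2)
Orthogonal basis:
  u_1 = (2, 0, 2, 3)
  u_2 = (20/17, 0, -14/17, -4/17)

Apply the Gram-Schmidt recurrence
  u_1 = v_1
  u_i = v_i − Σ_{j<i} ((v_i · u_j) / (u_j · u_j)) · u_j.

Step by step this gives:
  u_1 = (2, 0, 2, 3)
  u_2 = (20/17, 0, -14/17, -4/17)

Orthogonality check:
  u_2 · u_1 = 0 (should be 0)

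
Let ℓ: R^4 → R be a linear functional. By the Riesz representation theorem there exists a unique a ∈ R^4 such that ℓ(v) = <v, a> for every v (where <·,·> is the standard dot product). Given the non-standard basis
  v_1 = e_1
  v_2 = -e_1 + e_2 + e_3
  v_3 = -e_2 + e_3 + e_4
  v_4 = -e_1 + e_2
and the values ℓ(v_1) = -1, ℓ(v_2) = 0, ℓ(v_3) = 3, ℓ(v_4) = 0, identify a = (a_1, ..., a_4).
a = (-1, -1, 0, 2)

Write a = (a_1, ..., a_4) in the standard basis. For each basis vector v_i, ℓ(v_i) = <v_i, a> is a linear equation in the a_j's. Collect the n equations into a matrix system V a = ℓ, where row i of V is v_i (expressed in the standard basis). Since V is invertible (lower-triangular with 1s on the diagonal, up to permutation), solve by back-substitution:
  V =
[[1, 0, 0, 0],
 [-1, 1, 1, 0],
 [0, -1, 1, 1],
 [-1, 1, 0, 0]]
  V a = (-1, 0, 3, 0)
Solving gives a = (-1, -1, 0, 2).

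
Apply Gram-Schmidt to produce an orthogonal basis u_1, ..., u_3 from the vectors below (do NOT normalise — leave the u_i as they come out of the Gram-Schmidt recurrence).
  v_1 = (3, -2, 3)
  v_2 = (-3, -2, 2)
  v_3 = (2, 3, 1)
Orthogonal basis:
  u_1 = (3, -2, 3)
  u_2 = (-69/22, -21/11, 41/22)
  u_3 = (-106/373, 795/373, 636/373)

Apply the Gram-Schmidt recurrence
  u_1 = v_1
  u_i = v_i − Σ_{j<i} ((v_i · u_j) / (u_j · u_j)) · u_j.

Step by step this gives:
  u_1 = (3, -2, 3)
  u_2 = (-69/22, -21/11, 41/22)
  u_3 = (-106/373, 795/373, 636/373)

Orthogonality check:
  u_2 · u_1 = 0 (should be 0)
  u_3 · u_1 = 0 (should be 0)
  u_3 · u_2 = 0 (should be 0)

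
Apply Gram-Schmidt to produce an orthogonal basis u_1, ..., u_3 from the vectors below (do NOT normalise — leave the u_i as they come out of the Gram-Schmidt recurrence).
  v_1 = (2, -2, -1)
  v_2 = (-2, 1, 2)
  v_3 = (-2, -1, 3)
Orthogonal basis:
  u_1 = (2, -2, -1)
  u_2 = (-2/9, -7/9, 10/9)
  u_3 = (-6/17, -4/17, -4/17)

Apply the Gram-Schmidt recurrence
  u_1 = v_1
  u_i = v_i − Σ_{j<i} ((v_i · u_j) / (u_j · u_j)) · u_j.

Step by step this gives:
  u_1 = (2, -2, -1)
  u_2 = (-2/9, -7/9, 10/9)
  u_3 = (-6/17, -4/17, -4/17)

Orthogonality check:
  u_2 · u_1 = 0 (should be 0)
  u_3 · u_1 = 0 (should be 0)
  u_3 · u_2 = 0 (should be 0)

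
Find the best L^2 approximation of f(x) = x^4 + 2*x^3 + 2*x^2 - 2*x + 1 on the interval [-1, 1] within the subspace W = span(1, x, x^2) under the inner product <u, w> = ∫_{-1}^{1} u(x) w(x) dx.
g(x) = 20*x^2/7 - 4*x/5 + 32/35

The best approximation g ∈ W is the orthogonal projection of f onto W. Writing g = a_0 + a_1 x + a_2 x^2, the coefficients solve the normal equations G · a = b where
  G_{ij} = <φ_i, φ_j> and b_i = <f, φ_i>, with φ_0 = 1, φ_1 = x, φ_2 = x^2.
G =
  [2, 0, 2/3]
  [0, 2/3, 0]
  [2/3, 0, 2/5],
b = (56/15, -8/15, 184/105).
Solving gives a_0 = 32/35, a_1 = -4/5, a_2 = 20/7, so
  g(x) = 20*x^2/7 - 4*x/5 + 32/35.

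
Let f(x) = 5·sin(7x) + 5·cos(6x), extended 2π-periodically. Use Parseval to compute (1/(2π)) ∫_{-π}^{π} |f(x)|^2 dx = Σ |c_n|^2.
Σ |c_n|^2 = 25

Expand |f|^2 and use orthogonality of {sin(nx), cos(mx)} on [-π, π]:
  ∫_{-π}^{π} sin(nx)^2 dx = π, ∫ cos(mx)^2 dx = π, and cross terms integrate to 0.
So ∫_{-π}^{π} f(x)^2 dx = 5^2 · π + 5^2 · π = (25 + 25)π.
Divide by 2π: (25 + 25)/2 = 25.
By Parseval, this equals Σ |c_n|^2.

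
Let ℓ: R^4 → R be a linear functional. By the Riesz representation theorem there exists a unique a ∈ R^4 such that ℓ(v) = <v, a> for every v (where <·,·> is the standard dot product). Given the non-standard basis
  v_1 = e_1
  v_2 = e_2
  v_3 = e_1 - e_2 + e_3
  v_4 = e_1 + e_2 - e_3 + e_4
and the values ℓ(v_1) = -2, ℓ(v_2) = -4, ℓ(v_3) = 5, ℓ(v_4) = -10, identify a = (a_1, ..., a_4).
a = (-2, -4, 3, -1)

Write a = (a_1, ..., a_4) in the standard basis. For each basis vector v_i, ℓ(v_i) = <v_i, a> is a linear equation in the a_j's. Collect the n equations into a matrix system V a = ℓ, where row i of V is v_i (expressed in the standard basis). Since V is invertible (lower-triangular with 1s on the diagonal, up to permutation), solve by back-substitution:
  V =
[[1, 0, 0, 0],
 [0, 1, 0, 0],
 [1, -1, 1, 0],
 [1, 1, -1, 1]]
  V a = (-2, -4, 5, -10)
Solving gives a = (-2, -4, 3, -1).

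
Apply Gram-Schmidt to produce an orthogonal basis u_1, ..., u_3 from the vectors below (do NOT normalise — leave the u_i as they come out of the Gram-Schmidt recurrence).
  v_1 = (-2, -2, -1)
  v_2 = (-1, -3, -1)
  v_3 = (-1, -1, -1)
Orthogonal basis:
  u_1 = (-2, -2, -1)
  u_2 = (1, -1, 0)
  u_3 = (1/9, 1/9, -4/9)

Apply the Gram-Schmidt recurrence
  u_1 = v_1
  u_i = v_i − Σ_{j<i} ((v_i · u_j) / (u_j · u_j)) · u_j.

Step by step this gives:
  u_1 = (-2, -2, -1)
  u_2 = (1, -1, 0)
  u_3 = (1/9, 1/9, -4/9)

Orthogonality check:
  u_2 · u_1 = 0 (should be 0)
  u_3 · u_1 = 0 (should be 0)
  u_3 · u_2 = 0 (should be 0)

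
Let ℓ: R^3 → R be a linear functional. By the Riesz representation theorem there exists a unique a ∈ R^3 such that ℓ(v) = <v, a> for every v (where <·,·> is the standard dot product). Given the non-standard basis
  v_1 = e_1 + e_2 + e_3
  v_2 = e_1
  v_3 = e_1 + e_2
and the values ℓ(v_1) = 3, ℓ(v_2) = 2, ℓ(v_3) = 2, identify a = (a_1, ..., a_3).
a = (2, 0, 1)

Write a = (a_1, ..., a_3) in the standard basis. For each basis vector v_i, ℓ(v_i) = <v_i, a> is a linear equation in the a_j's. Collect the n equations into a matrix system V a = ℓ, where row i of V is v_i (expressed in the standard basis). Since V is invertible (lower-triangular with 1s on the diagonal, up to permutation), solve by back-substitution:
  V =
[[1, 1, 1],
 [1, 0, 0],
 [1, 1, 0]]
  V a = (3, 2, 2)
Solving gives a = (2, 0, 1).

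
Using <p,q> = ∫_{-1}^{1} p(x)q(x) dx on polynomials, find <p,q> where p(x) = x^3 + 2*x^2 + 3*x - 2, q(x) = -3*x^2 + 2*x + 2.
<p,q> = 16/15

Expand the product: p(x)·q(x) = -3*x^5 - 4*x^4 - 3*x^3 + 16*x^2 + 2*x - 4.
∫_{-1}^{1} of each monomial x^k gives [2/(k+1) if k even, 0 if k odd]. Integrating term-by-term (or equivalently evaluating the antiderivative F(x) = -x^6/2 - 4*x^5/5 - 3*x^4/4 + 16*x^3/3 + x^2 - 4*x at the endpoints):
  F(1) − F(−1) = 17/60 − (-47/60) = 16/15.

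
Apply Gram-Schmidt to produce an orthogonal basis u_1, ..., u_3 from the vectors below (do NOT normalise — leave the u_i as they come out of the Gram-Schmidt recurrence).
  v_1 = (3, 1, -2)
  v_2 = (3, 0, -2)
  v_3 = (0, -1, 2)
Orthogonal basis:
  u_1 = (3, 1, -2)
  u_2 = (3/14, -13/14, -1/7)
  u_3 = (12/13, 0, 18/13)

Apply the Gram-Schmidt recurrence
  u_1 = v_1
  u_i = v_i − Σ_{j<i} ((v_i · u_j) / (u_j · u_j)) · u_j.

Step by step this gives:
  u_1 = (3, 1, -2)
  u_2 = (3/14, -13/14, -1/7)
  u_3 = (12/13, 0, 18/13)

Orthogonality check:
  u_2 · u_1 = 0 (should be 0)
  u_3 · u_1 = 0 (should be 0)
  u_3 · u_2 = 0 (should be 0)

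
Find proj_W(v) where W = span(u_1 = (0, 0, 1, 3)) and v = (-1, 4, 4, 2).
proj_W(v) = (0, 0, 1, 3)

Set up U = [u_1 | ... | u_1] ∈ R^(4×1). The projector onto W = col(U) is P = U (U^T U)^(-1) U^T.
Compute U^T U =
  [10],
and U^T v = (10).
Solve U^T U · c = U^T v for the coefficients: c = (1). The projection is proj_W(v) = U c.
Check: (v - proj_W(v)) · u_1 = 0  (should be 0).
Result: proj_W(v) = (0, 0, 1, 3).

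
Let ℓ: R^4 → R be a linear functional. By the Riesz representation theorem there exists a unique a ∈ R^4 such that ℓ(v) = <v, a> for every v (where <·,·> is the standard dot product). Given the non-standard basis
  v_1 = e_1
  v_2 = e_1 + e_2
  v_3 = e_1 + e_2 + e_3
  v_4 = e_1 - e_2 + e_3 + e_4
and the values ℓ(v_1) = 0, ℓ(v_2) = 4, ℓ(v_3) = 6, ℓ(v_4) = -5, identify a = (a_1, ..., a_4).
a = (0, 4, 2, -3)

Write a = (a_1, ..., a_4) in the standard basis. For each basis vector v_i, ℓ(v_i) = <v_i, a> is a linear equation in the a_j's. Collect the n equations into a matrix system V a = ℓ, where row i of V is v_i (expressed in the standard basis). Since V is invertible (lower-triangular with 1s on the diagonal, up to permutation), solve by back-substitution:
  V =
[[1, 0, 0, 0],
 [1, 1, 0, 0],
 [1, 1, 1, 0],
 [1, -1, 1, 1]]
  V a = (0, 4, 6, -5)
Solving gives a = (0, 4, 2, -3).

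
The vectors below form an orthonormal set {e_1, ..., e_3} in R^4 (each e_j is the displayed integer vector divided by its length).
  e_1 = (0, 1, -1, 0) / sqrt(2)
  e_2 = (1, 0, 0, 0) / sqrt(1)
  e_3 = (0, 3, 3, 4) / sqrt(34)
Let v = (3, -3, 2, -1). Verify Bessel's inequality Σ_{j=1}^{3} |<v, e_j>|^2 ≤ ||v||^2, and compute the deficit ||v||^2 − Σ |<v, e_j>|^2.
Σ |<v, e_j>|^2 = 390/17; ||v||^2 = 23; deficit = 1/17

Write each e_j = u_j / sqrt(<u_j, u_j>) where u_j is the displayed integer vector. Then <v, e_j> = <v, u_j> / sqrt(<u_j, u_j>), so |<v, e_j>|^2 = <v, u_j>^2 / <u_j, u_j>.
Coefficients: <v, e_1> = -5/sqrt(2), <v, e_2> = 3/sqrt(1), <v, e_3> = -7/sqrt(34).
Square and sum: Σ |<v, e_j>|^2 = 390/17.
Compute ||v||^2 = v·v = 23.
Deficit = 23 − 390/17 = 1/17 ≥ 0, confirming Bessel's inequality. (The deficit equals ||v − Σ <v,e_j> e_j||^2, the squared distance from v to span{e_j}.)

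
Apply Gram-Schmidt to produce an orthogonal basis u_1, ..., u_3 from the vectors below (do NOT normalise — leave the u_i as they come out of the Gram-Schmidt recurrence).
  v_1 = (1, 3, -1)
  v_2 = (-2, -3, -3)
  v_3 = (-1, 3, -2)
Orthogonal basis:
  u_1 = (1, 3, -1)
  u_2 = (-14/11, -9/11, -41/11)
  u_3 = (-126/89, 105/178, 63/178)

Apply the Gram-Schmidt recurrence
  u_1 = v_1
  u_i = v_i − Σ_{j<i} ((v_i · u_j) / (u_j · u_j)) · u_j.

Step by step this gives:
  u_1 = (1, 3, -1)
  u_2 = (-14/11, -9/11, -41/11)
  u_3 = (-126/89, 105/178, 63/178)

Orthogonality check:
  u_2 · u_1 = 0 (should be 0)
  u_3 · u_1 = 0 (should be 0)
  u_3 · u_2 = 0 (should be 0)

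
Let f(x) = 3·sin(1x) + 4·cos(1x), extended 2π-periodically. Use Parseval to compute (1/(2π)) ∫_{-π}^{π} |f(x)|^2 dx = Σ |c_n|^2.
Σ |c_n|^2 = 25/2

Expand |f|^2 and use orthogonality of {sin(nx), cos(mx)} on [-π, π]:
  ∫_{-π}^{π} sin(nx)^2 dx = π, ∫ cos(mx)^2 dx = π, and cross terms integrate to 0.
So ∫_{-π}^{π} f(x)^2 dx = 3^2 · π + 4^2 · π = (9 + 16)π.
Divide by 2π: (9 + 16)/2 = 25/2.
By Parseval, this equals Σ |c_n|^2.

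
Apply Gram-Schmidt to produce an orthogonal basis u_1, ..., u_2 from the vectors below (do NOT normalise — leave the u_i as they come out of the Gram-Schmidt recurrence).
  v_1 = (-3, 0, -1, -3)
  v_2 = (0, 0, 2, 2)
Orthogonal basis:
  u_1 = (-3, 0, -1, -3)
  u_2 = (-24/19, 0, 30/19, 14/19)

Apply the Gram-Schmidt recurrence
  u_1 = v_1
  u_i = v_i − Σ_{j<i} ((v_i · u_j) / (u_j · u_j)) · u_j.

Step by step this gives:
  u_1 = (-3, 0, -1, -3)
  u_2 = (-24/19, 0, 30/19, 14/19)

Orthogonality check:
  u_2 · u_1 = 0 (should be 0)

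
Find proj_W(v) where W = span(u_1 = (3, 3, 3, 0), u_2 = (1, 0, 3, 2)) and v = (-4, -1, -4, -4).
proj_W(v) = (-33/13, -15/13, -69/13, -36/13)

Set up U = [u_1 | ... | u_2] ∈ R^(4×2). The projector onto W = col(U) is P = U (U^T U)^(-1) U^T.
Compute U^T U =
  [27, 12]
  [12, 14],
and U^T v = (-27, -24).
Solve U^T U · c = U^T v for the coefficients: c = (-5/13, -18/13). The projection is proj_W(v) = U c.
Check: (v - proj_W(v)) · u_1 = 0  (should be 0).
Check: (v - proj_W(v)) · u_2 = 0  (should be 0).
Result: proj_W(v) = (-33/13, -15/13, -69/13, -36/13).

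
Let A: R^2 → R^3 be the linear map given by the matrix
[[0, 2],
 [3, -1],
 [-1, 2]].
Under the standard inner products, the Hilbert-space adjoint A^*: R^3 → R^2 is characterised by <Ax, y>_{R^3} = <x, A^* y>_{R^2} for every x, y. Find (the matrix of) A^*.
A^* = A^T =
[[0, 3, -1],
 [2, -1, 2]]

For real matrices with standard dot products, the defining identity <Ax, y> = <x, A^* y> gives (Ax)^T y = x^T (A^*) y, i.e. x^T A^T y = x^T (A^*) y. Since this holds for all x, y, we must have A^* = A^T. Therefore
A^* =
[[0, 3, -1],
 [2, -1, 2]].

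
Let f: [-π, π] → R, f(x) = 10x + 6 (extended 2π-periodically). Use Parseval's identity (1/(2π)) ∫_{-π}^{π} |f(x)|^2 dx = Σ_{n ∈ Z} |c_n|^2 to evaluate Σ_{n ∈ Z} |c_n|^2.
Σ |c_n|^2 = 100π^2/3 + 36

Expand and integrate term by term over [-π, π]:
  ∫ (10x)^2 dx = 100·(2π^3/3); ∫ 2·10·(6)·x dx = 0 (odd integrand); ∫ 6^2 dx = 36·2π.
So (1/(2π)) ∫_{-π}^{π} (10x + 6)^2 dx = 100π^2/3 + 36 = 100π^2/3 + 36.
Parseval ⇒ Σ |c_n|^2 = 100π^2/3 + 36.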